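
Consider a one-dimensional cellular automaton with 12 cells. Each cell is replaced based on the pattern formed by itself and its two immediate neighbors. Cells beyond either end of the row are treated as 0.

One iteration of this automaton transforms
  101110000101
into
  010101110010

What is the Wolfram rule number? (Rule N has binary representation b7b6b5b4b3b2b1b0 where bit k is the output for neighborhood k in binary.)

position 3: 111 → 1  (bit 7 = 1)
position 4: 110 → 0  (bit 6 = 0)
position 1: 101 → 1  (bit 5 = 1)
position 5: 100 → 1  (bit 4 = 1)
position 2: 011 → 0  (bit 3 = 0)
position 0: 010 → 0  (bit 2 = 0)
position 8: 001 → 0  (bit 1 = 0)
position 6: 000 → 1  (bit 0 = 1)
bits b7..b0 = 10110001 = 177

177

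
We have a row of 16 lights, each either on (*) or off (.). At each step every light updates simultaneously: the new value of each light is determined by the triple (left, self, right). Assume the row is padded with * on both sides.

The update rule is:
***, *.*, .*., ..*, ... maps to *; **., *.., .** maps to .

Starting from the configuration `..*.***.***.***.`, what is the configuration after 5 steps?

.*****.*****.***

step 1: .***.*.*.*.*.*.*
step 2: *.*.***********.
step 3: .***.*********.*
step 4: *.*.*.*******.*.
step 5: .*****.*****.***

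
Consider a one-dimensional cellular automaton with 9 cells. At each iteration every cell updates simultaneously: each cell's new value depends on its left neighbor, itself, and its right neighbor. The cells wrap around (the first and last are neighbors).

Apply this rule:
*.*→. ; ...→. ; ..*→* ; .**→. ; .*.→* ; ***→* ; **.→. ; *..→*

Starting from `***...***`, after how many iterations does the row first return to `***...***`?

7

**.*.*.**
*..*.*..*
.***.***.
*.*...*.*
..**.**..
.*.....*.
***...***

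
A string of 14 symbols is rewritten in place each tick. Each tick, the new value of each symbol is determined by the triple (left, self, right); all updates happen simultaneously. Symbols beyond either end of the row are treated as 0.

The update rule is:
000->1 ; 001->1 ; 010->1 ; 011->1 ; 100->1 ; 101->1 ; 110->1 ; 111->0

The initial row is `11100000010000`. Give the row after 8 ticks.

tick 1: 10111111111111
tick 2: 11100000000001
tick 3: 10111111111111  (repeats tick 1; period 2)
tick 8: 11100000000001

11100000000001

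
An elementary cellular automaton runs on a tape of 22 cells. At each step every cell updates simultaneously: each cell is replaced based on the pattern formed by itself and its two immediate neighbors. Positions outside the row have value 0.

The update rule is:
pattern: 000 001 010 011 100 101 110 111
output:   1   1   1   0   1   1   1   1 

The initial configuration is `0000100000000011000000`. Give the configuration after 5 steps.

1111111111111101111111
0111111111111110111111
1011111111111111011111
1101111111111111101111
0110111111111111110111

0110111111111111110111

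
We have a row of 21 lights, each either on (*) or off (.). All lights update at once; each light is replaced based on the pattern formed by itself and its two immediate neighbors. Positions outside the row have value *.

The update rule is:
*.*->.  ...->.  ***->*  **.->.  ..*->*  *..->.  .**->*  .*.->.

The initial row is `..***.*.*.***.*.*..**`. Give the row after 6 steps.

step 1: .***......**......***
step 2: .**......**......****
step 3: .*......**......*****
step 4: .......**......******
step 5: ......**......*******
step 6: .....**......********

.....**......********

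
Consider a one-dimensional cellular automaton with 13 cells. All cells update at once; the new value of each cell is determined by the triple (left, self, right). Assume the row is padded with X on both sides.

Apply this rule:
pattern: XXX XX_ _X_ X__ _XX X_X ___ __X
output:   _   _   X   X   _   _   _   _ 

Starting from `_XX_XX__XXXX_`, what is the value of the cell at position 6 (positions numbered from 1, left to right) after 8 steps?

______X______
X_____XX_____
_X______X____
_XX_____XX___
___X______X__
X__XX_____XX_
_X___X_______
_XX__XX______
position 6 holds X

X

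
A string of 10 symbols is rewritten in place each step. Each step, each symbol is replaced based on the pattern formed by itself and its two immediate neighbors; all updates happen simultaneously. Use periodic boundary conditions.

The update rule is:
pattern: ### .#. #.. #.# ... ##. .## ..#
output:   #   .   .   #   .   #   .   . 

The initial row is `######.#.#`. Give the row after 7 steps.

#######.#.
.#######.#
#.#######.
.#.#######
#.#.######
##.#.#####
###.#.####

###.#.####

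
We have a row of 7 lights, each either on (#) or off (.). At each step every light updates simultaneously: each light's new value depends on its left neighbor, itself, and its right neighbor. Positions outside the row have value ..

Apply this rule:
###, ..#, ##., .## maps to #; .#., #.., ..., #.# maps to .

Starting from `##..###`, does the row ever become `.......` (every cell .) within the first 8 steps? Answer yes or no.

no

step 1: ##.####
step 2: ##.####  (fixed point — unchanged through step 8)
step 8 is ##.####, still not uniform .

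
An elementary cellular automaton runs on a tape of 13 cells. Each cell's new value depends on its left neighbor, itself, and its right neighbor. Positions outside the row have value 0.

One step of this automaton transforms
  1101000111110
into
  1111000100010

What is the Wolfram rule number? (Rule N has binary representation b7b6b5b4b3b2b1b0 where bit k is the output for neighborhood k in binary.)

position 8: 111 → 0  (bit 7 = 0)
position 1: 110 → 1  (bit 6 = 1)
position 2: 101 → 1  (bit 5 = 1)
position 4: 100 → 0  (bit 4 = 0)
position 0: 011 → 1  (bit 3 = 1)
position 3: 010 → 1  (bit 2 = 1)
position 6: 001 → 0  (bit 1 = 0)
position 5: 000 → 0  (bit 0 = 0)
bits b7..b0 = 01101100 = 108

108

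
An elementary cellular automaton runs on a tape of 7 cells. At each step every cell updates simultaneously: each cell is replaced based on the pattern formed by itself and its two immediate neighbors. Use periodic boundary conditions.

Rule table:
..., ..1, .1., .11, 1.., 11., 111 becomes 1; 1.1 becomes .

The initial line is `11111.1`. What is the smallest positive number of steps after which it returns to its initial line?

1

11111.1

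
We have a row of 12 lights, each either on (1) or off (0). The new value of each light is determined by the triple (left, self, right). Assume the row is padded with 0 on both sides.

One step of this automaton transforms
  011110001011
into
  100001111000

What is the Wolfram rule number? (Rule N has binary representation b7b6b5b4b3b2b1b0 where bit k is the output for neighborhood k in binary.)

23

position 2: 111 → 0  (bit 7 = 0)
position 4: 110 → 0  (bit 6 = 0)
position 9: 101 → 0  (bit 5 = 0)
position 5: 100 → 1  (bit 4 = 1)
position 1: 011 → 0  (bit 3 = 0)
position 8: 010 → 1  (bit 2 = 1)
position 0: 001 → 1  (bit 1 = 1)
position 6: 000 → 1  (bit 0 = 1)
bits b7..b0 = 00010111 = 23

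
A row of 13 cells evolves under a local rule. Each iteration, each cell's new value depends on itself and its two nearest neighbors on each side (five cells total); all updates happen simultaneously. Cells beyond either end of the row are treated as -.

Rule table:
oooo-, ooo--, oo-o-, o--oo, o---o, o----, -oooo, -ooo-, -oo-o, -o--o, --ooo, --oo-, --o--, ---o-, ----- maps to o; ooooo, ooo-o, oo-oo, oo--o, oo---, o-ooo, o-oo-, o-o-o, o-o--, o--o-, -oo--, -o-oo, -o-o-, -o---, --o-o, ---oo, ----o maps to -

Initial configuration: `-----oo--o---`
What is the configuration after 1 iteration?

ooo--o---o-oo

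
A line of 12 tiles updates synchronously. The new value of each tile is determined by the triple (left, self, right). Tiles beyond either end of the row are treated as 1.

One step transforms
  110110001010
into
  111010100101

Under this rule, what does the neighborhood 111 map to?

1

At position 0 the neighborhood is 111; the next row has 1 there.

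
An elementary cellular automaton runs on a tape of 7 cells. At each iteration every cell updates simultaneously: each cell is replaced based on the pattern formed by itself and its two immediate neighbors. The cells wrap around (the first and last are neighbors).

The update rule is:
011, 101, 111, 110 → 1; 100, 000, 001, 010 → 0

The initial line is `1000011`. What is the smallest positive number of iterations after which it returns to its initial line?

iteration 1: 1000011

1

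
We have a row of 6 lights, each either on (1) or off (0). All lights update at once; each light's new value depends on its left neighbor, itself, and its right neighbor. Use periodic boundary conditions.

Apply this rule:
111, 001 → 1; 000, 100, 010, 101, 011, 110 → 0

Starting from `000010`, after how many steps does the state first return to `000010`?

6

step 1: 000100
step 2: 001000
step 3: 010000
step 4: 100000
step 5: 000001
step 6: 000010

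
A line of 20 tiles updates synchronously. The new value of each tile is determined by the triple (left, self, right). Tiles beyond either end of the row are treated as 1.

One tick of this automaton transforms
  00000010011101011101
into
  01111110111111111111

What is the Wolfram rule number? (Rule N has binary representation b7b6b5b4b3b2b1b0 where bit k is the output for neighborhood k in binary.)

position 10: 111 → 1  (bit 7 = 1)
position 11: 110 → 1  (bit 6 = 1)
position 12: 101 → 1  (bit 5 = 1)
position 0: 100 → 0  (bit 4 = 0)
position 9: 011 → 1  (bit 3 = 1)
position 6: 010 → 1  (bit 2 = 1)
position 5: 001 → 1  (bit 1 = 1)
position 1: 000 → 1  (bit 0 = 1)
bits b7..b0 = 11101111 = 239

239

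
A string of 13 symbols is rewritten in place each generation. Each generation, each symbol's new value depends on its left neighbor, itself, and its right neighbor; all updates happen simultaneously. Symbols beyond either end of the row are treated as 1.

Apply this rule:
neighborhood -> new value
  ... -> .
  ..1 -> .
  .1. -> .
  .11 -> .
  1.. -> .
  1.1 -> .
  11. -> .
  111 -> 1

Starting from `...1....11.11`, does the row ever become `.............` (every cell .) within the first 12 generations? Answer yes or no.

............1
.............
all cells are . at generation 2

yes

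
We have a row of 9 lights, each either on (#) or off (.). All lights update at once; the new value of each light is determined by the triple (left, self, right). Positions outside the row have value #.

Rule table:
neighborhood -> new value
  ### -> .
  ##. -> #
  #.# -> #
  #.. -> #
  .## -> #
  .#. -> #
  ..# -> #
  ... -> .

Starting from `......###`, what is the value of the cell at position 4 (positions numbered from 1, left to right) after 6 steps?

#....##..
##..#####
.####....
##..##..#
.########
##.......
position 4 holds .

.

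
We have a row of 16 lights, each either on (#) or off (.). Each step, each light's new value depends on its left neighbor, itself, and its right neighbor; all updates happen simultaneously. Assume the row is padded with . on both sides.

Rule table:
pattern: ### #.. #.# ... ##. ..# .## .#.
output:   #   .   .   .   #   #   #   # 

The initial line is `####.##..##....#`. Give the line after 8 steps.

####.##.###.####

####.##.###...##
####.##.###..###
####.##.###.####
####.##.###.####  (fixed point — unchanged through step 8)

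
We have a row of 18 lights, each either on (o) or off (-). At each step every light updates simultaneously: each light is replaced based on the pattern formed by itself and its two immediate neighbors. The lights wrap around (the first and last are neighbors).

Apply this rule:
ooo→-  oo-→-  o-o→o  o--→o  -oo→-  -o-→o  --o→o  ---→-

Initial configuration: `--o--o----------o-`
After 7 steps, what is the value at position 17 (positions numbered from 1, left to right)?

-

step 1: -oooooo--------ooo
step 2: o------o------o---
step 3: oo----ooo----ooo-o
step 4: --o--o---o--o---o-
step 5: -oooooo-oooooo-ooo
step 6: o------o------o---  (repeats step 2; period 4)
step 7: oo----ooo----ooo-o
position 17 holds -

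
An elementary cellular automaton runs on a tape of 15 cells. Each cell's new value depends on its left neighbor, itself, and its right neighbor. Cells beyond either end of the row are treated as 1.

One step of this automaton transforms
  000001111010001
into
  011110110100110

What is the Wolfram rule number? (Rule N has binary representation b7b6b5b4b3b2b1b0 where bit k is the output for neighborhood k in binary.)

position 6: 111 → 1  (bit 7 = 1)
position 8: 110 → 0  (bit 6 = 0)
position 9: 101 → 1  (bit 5 = 1)
position 0: 100 → 0  (bit 4 = 0)
position 5: 011 → 0  (bit 3 = 0)
position 10: 010 → 0  (bit 2 = 0)
position 4: 001 → 1  (bit 1 = 1)
position 1: 000 → 1  (bit 0 = 1)
bits b7..b0 = 10100011 = 163

163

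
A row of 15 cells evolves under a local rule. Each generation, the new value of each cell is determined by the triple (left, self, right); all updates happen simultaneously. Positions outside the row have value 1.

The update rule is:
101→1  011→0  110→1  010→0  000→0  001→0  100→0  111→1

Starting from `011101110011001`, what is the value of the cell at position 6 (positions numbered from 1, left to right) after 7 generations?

generation 1: 101110110001000
generation 2: 110111010000000
generation 3: 111011100000000
generation 4: 111101100000000
generation 5: 111110100000000
generation 6: 111111000000000
generation 7: 111111000000000
position 6 holds 1

1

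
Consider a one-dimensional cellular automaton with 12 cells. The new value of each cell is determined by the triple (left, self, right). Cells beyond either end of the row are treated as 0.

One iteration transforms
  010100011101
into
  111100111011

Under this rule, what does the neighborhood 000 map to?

At position 5 the neighborhood is 000; the next row has 0 there.

0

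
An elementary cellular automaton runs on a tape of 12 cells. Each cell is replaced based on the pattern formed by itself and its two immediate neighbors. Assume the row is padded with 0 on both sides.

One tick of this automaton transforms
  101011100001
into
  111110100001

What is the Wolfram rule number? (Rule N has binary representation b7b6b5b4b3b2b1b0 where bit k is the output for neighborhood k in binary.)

position 5: 111 → 0  (bit 7 = 0)
position 6: 110 → 1  (bit 6 = 1)
position 1: 101 → 1  (bit 5 = 1)
position 7: 100 → 0  (bit 4 = 0)
position 4: 011 → 1  (bit 3 = 1)
position 0: 010 → 1  (bit 2 = 1)
position 10: 001 → 0  (bit 1 = 0)
position 8: 000 → 0  (bit 0 = 0)
bits b7..b0 = 01101100 = 108

108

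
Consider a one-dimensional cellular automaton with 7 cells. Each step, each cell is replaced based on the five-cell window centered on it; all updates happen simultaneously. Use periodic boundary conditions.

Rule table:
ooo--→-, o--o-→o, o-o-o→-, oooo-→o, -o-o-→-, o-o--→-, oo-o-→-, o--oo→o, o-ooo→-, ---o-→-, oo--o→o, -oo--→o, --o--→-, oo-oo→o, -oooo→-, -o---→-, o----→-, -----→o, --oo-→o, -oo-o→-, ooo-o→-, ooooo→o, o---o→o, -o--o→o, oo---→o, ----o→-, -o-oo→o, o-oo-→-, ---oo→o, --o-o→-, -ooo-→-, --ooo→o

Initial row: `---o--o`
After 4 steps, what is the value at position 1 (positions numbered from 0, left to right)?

-

-o--oo-
o-ooooo
-o--ooo
--ooo--
position 1 holds -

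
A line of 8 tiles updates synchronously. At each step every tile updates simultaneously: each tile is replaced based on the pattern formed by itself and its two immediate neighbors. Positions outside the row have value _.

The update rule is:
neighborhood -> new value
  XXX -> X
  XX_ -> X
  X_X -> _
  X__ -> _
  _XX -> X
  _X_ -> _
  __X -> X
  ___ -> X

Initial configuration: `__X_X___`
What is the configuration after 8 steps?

step 1: XX____XX
step 2: XX_XXXXX
step 3: XX_XXXXX  (fixed point — unchanged through step 8)

XX_XXXXX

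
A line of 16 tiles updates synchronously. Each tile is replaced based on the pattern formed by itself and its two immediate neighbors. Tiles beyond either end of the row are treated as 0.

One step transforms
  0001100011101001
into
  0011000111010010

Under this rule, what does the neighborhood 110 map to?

At position 4 the neighborhood is 110; the next row has 0 there.

0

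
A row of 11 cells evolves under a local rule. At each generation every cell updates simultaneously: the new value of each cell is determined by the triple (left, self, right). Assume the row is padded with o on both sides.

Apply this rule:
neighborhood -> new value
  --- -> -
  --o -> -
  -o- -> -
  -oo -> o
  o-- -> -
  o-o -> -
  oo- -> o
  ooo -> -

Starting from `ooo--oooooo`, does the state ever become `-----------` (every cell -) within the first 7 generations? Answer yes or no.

yes

--o--o-----
-----------
all cells are - at generation 2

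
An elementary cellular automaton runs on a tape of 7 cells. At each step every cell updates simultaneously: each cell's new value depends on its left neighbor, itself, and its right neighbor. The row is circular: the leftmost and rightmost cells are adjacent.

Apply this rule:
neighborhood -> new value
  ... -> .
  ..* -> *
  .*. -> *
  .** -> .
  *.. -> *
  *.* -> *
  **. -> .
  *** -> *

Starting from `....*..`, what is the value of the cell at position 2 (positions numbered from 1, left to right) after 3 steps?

...***.
..*.*.*
*******
position 2 holds *

*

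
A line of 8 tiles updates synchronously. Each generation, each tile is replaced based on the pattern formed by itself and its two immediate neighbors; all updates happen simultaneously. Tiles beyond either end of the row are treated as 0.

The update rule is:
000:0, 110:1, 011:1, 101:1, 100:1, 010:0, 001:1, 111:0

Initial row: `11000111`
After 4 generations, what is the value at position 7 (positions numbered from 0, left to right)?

1

11101101
10111110
01100011
11110111
position 7 holds 1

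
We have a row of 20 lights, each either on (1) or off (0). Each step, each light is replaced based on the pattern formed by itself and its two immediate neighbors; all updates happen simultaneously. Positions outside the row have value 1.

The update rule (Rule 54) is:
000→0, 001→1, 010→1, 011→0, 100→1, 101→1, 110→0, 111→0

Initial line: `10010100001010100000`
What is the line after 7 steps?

step 1: 01111110011111110001
step 2: 10000001100000001010
step 3: 01000010010000011111
step 4: 11100111111000100000
step 5: 00011000000101110001
step 6: 10100100001110001010
step 7: 01111110010001011111

01111110010001011111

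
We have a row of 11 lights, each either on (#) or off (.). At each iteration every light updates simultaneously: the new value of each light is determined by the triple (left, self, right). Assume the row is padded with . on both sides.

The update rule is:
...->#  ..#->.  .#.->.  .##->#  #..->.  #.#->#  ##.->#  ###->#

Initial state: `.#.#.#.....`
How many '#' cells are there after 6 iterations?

9

..#.#..####
#..#...####
.....#.####
####..#####
####..#####  (fixed point — unchanged through iteration 6)
count of #: 9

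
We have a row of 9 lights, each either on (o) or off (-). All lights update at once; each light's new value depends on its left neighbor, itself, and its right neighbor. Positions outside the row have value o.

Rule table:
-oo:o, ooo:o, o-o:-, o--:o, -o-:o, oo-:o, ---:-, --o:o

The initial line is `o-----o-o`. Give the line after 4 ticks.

ooo-ooo-o

oo---oo-o
ooo-ooo-o
ooo-ooo-o  (fixed point — unchanged through tick 4)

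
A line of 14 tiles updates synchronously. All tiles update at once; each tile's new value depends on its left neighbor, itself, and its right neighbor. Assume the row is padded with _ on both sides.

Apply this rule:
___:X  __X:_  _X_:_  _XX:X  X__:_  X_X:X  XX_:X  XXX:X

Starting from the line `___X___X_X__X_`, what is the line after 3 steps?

XX___X__X_____
XX_X______XXXX
XXX__XXXX_XXXX

XXX__XXXX_XXXX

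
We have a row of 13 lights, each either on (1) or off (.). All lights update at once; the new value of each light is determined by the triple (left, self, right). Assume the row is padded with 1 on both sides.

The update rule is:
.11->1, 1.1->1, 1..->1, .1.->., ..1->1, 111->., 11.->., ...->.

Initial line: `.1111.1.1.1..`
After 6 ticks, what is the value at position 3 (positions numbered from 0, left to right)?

11...1.1.1.11
..1.1.1.1.11.
11.1.1.1.11.1
..1.1.1.11.11
11.1.1.11.11.
..1.1.11.11.1
position 3 holds .

.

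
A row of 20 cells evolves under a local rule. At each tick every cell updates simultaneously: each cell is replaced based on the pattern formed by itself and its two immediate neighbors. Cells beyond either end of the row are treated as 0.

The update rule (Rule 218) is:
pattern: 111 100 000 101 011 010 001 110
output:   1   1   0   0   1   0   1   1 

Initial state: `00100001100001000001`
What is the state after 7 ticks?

11111111111111111010

tick 1: 01010011110010100010
tick 2: 10001111111100010101
tick 3: 01011111111110100000
tick 4: 10011111111110010000
tick 5: 01111111111111101000
tick 6: 11111111111111100100
tick 7: 11111111111111111010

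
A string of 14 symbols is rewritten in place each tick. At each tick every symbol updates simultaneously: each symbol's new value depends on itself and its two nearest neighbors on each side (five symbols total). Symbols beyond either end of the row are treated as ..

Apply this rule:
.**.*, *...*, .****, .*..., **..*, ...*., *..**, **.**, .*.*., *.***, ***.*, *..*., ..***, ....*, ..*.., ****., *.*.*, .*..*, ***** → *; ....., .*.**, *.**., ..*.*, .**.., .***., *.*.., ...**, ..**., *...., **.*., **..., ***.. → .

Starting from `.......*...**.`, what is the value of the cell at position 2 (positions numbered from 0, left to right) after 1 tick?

.

tick 1: .....*****....
position 2 holds .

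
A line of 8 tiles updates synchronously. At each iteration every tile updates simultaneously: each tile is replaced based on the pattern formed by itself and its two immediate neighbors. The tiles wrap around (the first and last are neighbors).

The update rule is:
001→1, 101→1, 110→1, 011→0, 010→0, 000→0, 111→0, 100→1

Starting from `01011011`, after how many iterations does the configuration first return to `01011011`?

8

10101101
11010110
01101011
10110101
11011010
01101101
10110110
01011011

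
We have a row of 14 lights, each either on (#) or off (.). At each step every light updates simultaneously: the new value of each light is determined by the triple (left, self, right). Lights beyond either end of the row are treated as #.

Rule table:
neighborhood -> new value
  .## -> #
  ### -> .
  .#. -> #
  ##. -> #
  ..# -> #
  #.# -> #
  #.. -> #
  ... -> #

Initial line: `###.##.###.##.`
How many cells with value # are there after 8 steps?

step 1: ..######.#####
step 2: ###....###....
step 3: ..######.#####  (repeats step 1; period 2)
step 8: ###....###....
count of #: 6

6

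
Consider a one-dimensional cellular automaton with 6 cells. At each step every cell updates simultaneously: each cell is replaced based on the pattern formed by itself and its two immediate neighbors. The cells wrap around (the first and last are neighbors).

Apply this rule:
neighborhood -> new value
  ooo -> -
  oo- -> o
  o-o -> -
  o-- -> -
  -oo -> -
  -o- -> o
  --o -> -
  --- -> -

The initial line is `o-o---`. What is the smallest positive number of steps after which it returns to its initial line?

step 1: o-o---

1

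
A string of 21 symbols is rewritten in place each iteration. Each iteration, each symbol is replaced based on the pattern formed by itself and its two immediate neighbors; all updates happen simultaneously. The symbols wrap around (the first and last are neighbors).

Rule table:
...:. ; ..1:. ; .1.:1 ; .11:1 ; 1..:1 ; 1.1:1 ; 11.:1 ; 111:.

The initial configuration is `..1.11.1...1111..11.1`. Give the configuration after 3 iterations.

1.11....1111111..11..

iteration 1: 1.1111111..1..11.1111
iteration 2: 111.....11.11.1111...
iteration 3: 1.11....1111111..11..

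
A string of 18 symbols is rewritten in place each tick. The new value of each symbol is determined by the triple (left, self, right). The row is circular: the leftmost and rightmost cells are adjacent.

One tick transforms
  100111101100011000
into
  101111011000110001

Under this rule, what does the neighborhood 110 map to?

At position 6 the neighborhood is 110; the next row has 0 there.

0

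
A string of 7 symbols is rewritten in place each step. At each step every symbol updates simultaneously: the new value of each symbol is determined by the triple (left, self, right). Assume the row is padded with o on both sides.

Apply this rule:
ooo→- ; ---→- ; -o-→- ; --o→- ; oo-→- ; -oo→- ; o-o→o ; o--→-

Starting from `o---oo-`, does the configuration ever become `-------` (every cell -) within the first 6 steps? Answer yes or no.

yes

------o
-------
all cells are - at step 2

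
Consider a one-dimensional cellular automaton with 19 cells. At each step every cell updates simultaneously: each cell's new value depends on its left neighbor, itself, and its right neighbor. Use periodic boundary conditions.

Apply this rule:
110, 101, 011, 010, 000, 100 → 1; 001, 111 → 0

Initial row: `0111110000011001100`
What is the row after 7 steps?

step 1: 0100011111011101111
step 2: 1111010001110111001
step 3: 0001111101011101101
step 4: 1101000111110111111
step 5: 0111110100011100000
step 6: 0100011111010111111
step 7: 1111010001111100001

1111010001111100001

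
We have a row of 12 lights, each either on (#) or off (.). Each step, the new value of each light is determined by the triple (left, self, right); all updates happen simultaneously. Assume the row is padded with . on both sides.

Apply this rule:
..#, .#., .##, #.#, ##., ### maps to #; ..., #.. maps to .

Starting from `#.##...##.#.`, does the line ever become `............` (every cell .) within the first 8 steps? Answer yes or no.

no

####..#####.
####.######.
###########.
###########.  (fixed point — unchanged through step 8)
step 8 is ###########., still not uniform .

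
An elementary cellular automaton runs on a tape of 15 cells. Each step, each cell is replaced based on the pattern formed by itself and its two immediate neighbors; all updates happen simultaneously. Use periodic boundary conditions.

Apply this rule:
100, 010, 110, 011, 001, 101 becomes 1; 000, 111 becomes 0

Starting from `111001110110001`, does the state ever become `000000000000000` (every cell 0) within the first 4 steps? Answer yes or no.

no

step 1: 001111011111011
step 2: 111001110001111
step 3: 001111011011000
step 4: 011001111111100
step 4 is 011001111111100, still not uniform 0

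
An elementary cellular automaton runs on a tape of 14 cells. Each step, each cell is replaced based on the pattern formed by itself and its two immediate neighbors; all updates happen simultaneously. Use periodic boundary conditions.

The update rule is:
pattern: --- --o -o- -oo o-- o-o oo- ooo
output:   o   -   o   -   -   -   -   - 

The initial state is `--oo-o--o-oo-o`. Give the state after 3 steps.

-----o--o----o
-ooo-o--o-oo-o
-----o--o----o

-----o--o----o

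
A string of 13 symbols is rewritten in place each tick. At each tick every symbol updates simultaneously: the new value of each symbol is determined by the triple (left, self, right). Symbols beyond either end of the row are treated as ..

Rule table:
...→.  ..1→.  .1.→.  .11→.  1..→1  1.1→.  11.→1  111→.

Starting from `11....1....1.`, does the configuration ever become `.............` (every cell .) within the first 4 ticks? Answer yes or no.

no

.11....1....1
..11....1....
...11....1...
....11....1..
tick 4 is ....11....1.., still not uniform .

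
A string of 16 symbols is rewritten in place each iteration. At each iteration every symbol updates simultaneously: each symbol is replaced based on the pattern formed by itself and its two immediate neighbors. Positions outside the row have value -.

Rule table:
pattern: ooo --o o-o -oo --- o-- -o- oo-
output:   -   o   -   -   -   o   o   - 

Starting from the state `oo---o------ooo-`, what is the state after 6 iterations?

-----oooo---o---

--o-ooo----o---o
-oo----o--ooo-oo
o--o--oooo------
oooooo----o-----
------o--ooo----
-----oooo---o---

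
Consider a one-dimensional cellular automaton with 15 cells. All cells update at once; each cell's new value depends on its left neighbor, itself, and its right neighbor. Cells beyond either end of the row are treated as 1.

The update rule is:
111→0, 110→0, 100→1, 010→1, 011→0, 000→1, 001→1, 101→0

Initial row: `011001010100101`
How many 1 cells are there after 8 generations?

000111010111100
111000010000011
000111111111100
111000000000011
000111111111100  (repeats generation 3; period 2)
generation 8: 111000000000011
count of 1: 5

5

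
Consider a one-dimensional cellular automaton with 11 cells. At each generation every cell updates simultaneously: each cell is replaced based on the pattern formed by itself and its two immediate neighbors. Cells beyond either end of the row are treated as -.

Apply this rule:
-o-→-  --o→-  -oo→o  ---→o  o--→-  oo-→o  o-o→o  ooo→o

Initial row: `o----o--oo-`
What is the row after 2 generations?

o-oo-oo-oo-

generation 1: --oo----oo-
generation 2: o-oo-oo-oo-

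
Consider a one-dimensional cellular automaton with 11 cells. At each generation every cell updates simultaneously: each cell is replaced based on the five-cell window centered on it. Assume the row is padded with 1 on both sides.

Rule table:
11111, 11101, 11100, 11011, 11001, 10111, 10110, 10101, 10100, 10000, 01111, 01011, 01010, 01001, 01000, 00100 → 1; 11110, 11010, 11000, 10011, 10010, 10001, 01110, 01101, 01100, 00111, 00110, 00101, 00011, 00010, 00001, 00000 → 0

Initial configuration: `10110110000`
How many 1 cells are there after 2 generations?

7

11101100100
10111010110
count of 1: 7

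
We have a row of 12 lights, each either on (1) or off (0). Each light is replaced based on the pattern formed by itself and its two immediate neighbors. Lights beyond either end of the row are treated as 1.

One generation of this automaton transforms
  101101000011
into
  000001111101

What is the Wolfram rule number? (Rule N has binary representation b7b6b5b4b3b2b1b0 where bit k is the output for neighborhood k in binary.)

151

position 11: 111 → 1  (bit 7 = 1)
position 0: 110 → 0  (bit 6 = 0)
position 1: 101 → 0  (bit 5 = 0)
position 6: 100 → 1  (bit 4 = 1)
position 2: 011 → 0  (bit 3 = 0)
position 5: 010 → 1  (bit 2 = 1)
position 9: 001 → 1  (bit 1 = 1)
position 7: 000 → 1  (bit 0 = 1)
bits b7..b0 = 10010111 = 151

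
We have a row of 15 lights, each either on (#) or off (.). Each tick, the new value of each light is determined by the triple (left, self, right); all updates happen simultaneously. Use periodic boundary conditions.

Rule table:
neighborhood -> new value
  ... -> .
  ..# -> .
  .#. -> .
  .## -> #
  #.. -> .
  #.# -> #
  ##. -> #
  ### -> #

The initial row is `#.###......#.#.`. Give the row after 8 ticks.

#####.........#

.####.......#.#
#####........#.
#####.........#
#####.........#  (fixed point — unchanged through tick 8)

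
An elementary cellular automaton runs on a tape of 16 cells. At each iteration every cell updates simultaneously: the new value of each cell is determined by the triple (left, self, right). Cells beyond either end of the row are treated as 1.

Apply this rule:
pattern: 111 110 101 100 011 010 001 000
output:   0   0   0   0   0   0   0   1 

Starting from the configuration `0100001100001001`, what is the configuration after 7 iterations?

0001100001100000
0100001100001110
0001100001100000  (repeats iteration 1; period 2)
iteration 7: 0001100001100000

0001100001100000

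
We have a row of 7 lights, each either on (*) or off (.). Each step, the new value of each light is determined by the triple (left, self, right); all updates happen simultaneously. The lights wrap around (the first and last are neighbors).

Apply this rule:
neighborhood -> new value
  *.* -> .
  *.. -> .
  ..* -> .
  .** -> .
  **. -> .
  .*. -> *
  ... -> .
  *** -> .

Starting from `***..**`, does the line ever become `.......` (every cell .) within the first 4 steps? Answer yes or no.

yes

.......
all cells are . at step 1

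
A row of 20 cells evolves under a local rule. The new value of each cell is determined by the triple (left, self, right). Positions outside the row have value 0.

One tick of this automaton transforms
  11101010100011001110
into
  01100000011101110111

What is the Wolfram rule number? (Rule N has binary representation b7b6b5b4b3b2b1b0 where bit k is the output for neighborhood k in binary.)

position 1: 111 → 1  (bit 7 = 1)
position 2: 110 → 1  (bit 6 = 1)
position 3: 101 → 0  (bit 5 = 0)
position 9: 100 → 1  (bit 4 = 1)
position 0: 011 → 0  (bit 3 = 0)
position 4: 010 → 0  (bit 2 = 0)
position 11: 001 → 1  (bit 1 = 1)
position 10: 000 → 1  (bit 0 = 1)
bits b7..b0 = 11010011 = 211

211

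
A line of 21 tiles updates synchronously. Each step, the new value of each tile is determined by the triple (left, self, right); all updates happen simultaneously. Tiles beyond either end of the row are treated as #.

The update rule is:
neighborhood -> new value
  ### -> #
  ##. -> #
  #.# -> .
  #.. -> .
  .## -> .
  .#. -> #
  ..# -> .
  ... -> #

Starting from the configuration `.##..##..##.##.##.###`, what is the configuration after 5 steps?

step 1: ..#...#...#..#..#..##
step 2: ..#.#.#.#.#..#..#...#
step 3: ..#.#.#.#.#..#..#.#..
step 4: ..#.#.#.#.#..#..#.#..  (fixed point — unchanged through step 5)

..#.#.#.#.#..#..#.#..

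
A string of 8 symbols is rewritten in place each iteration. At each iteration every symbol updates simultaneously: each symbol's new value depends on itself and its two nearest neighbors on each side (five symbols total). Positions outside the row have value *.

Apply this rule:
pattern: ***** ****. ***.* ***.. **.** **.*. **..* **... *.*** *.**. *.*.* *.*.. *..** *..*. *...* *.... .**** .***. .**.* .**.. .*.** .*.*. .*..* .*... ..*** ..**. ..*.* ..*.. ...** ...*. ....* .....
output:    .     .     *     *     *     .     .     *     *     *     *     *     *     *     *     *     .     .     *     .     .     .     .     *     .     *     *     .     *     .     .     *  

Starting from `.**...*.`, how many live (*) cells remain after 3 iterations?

4

**.**.*.
.****.*.
**..*.*.
count of *: 4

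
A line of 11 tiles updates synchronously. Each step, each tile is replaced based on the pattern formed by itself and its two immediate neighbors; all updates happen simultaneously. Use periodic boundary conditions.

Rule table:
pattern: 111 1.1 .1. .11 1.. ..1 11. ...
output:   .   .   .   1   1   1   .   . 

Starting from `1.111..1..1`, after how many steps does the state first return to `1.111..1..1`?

..1..11.111
11.111..1..
1..1..11.11
.11.111..1.
11..1..11.1
..11.111..1
111..1..11.
1..11.111..
.111..1..11
.1..11.111.
1.111..1..1

11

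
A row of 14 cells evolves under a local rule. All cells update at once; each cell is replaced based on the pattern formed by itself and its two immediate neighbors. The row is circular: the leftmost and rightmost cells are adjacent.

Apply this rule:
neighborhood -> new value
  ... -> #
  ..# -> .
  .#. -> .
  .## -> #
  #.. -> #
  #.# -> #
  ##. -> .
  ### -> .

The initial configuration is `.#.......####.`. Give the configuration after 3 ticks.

tick 1: ..######.#...#
tick 2: #.#.....#.##..
tick 3: .#.####..##.#.

.#.####..##.#.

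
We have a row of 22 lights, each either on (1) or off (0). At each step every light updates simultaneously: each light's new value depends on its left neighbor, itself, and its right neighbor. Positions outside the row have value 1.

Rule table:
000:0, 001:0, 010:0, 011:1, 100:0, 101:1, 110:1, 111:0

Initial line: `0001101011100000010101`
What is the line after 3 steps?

0001110110100000001011
0001011111000000000110
0000110001000000000111

0000110001000000000111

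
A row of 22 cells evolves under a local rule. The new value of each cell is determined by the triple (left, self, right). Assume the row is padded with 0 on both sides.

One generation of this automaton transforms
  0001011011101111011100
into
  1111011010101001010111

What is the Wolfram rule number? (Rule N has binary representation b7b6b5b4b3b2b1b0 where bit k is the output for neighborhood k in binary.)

position 9: 111 → 0  (bit 7 = 0)
position 6: 110 → 1  (bit 6 = 1)
position 4: 101 → 0  (bit 5 = 0)
position 20: 100 → 1  (bit 4 = 1)
position 5: 011 → 1  (bit 3 = 1)
position 3: 010 → 1  (bit 2 = 1)
position 2: 001 → 1  (bit 1 = 1)
position 0: 000 → 1  (bit 0 = 1)
bits b7..b0 = 01011111 = 95

95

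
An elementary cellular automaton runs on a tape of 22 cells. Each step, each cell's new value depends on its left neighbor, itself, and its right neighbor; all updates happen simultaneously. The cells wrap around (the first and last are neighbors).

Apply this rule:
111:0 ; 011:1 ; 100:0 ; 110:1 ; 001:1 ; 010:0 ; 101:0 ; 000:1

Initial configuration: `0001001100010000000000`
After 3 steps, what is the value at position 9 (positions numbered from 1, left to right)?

0

1110011101100111111111
0010110101101100000000
1100110001101101111111
position 9 holds 0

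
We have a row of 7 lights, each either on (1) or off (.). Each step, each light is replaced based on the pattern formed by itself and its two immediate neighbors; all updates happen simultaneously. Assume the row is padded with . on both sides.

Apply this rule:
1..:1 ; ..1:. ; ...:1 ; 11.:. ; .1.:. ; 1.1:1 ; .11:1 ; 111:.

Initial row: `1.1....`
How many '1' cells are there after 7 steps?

.1.1111
..11...
1.1.111
.1.11..
..11.11
1.1.11.
.1.11.1
count of 1: 4

4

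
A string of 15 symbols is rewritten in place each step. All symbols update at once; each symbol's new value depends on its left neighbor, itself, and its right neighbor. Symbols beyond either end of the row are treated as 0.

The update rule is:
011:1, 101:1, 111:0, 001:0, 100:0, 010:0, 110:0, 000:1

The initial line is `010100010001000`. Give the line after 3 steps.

001111000100100

001001000100011
100000010001010
001111000100100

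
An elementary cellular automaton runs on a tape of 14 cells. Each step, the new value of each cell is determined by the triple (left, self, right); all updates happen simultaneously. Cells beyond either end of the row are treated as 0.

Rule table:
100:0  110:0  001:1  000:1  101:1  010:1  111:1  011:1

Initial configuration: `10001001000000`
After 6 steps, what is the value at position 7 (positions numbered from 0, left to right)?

1

10111011011111
11110110111110
11101101111100
11011011111001
10110111110011
11101111100110
position 7 holds 1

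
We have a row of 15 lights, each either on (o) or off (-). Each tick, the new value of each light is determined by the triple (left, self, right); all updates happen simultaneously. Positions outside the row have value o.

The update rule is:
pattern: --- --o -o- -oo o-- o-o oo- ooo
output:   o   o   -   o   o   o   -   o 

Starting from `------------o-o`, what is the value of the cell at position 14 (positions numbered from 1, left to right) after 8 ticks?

tick 1: oooooooooooo-oo
tick 2: ooooooooooo-ooo
tick 3: oooooooooo-oooo
tick 4: ooooooooo-ooooo
tick 5: oooooooo-oooooo
tick 6: ooooooo-ooooooo
tick 7: oooooo-oooooooo
tick 8: ooooo-ooooooooo
position 14 holds o

o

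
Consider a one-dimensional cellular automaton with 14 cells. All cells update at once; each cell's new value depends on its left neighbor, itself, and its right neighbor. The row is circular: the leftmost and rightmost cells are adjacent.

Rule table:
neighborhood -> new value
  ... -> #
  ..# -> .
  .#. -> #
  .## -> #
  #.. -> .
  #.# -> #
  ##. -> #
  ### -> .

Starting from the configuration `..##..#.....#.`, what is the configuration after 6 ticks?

#.##..#.###.#.
####..###.####
...#..#.###...
##.#..###.#.##
.###..#.#####.
.#.#..###...#.

.#.#..###...#.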